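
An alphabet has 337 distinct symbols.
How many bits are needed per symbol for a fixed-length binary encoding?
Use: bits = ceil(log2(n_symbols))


log2(337) = 8.3966
Bracket: 2^8 = 256 < 337 <= 2^9 = 512
So ceil(log2(337)) = 9

bits = ceil(log2(337)) = ceil(8.3966) = 9 bits


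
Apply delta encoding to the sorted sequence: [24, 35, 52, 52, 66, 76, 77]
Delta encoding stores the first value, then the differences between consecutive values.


First value: 24
Deltas:
  35 - 24 = 11
  52 - 35 = 17
  52 - 52 = 0
  66 - 52 = 14
  76 - 66 = 10
  77 - 76 = 1


Delta encoded: [24, 11, 17, 0, 14, 10, 1]


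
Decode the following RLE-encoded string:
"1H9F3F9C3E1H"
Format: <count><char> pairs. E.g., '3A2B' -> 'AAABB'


Expanding each <count><char> pair:
  1H -> 'H'
  9F -> 'FFFFFFFFF'
  3F -> 'FFF'
  9C -> 'CCCCCCCCC'
  3E -> 'EEE'
  1H -> 'H'

Decoded = HFFFFFFFFFFFFCCCCCCCCCEEEH


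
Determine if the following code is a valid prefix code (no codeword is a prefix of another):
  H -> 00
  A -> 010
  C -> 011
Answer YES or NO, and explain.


Checking each pair (does one codeword prefix another?):
  H='00' vs A='010': no prefix
  H='00' vs C='011': no prefix
  A='010' vs H='00': no prefix
  A='010' vs C='011': no prefix
  C='011' vs H='00': no prefix
  C='011' vs A='010': no prefix
No violation found over all pairs.

YES -- this is a valid prefix code. No codeword is a prefix of any other codeword.


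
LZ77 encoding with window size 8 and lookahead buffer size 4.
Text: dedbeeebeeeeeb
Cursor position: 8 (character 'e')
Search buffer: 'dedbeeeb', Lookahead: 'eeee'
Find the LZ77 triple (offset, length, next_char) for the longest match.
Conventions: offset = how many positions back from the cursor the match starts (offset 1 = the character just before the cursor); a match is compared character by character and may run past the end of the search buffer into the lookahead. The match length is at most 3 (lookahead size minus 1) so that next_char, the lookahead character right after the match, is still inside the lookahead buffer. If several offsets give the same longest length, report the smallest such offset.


Try each offset into the search buffer:
  offset=1 (pos 7, char 'b'): match length 0
  offset=2 (pos 6, char 'e'): match length 1
  offset=3 (pos 5, char 'e'): match length 2
  offset=4 (pos 4, char 'e'): match length 3
  offset=5 (pos 3, char 'b'): match length 0
  offset=6 (pos 2, char 'd'): match length 0
  offset=7 (pos 1, char 'e'): match length 1
  offset=8 (pos 0, char 'd'): match length 0
Longest match has length 3 at offset 4.
next_char = character at position 8 + 3 = 11 -> 'e'

Best match: offset=4, length=3 (matching 'eee' starting at position 4)
LZ77 triple: (4, 3, 'e')


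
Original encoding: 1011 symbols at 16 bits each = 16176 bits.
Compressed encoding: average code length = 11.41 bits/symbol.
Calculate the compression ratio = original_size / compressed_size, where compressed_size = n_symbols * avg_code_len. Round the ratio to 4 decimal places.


original_size = n_symbols * orig_bits = 1011 * 16 = 16176 bits
compressed_size = n_symbols * avg_code_len = 1011 * 11.41 = 11535.51 bits
ratio = original_size / compressed_size = 16176 / 11535.51 = 1.4023

Compression ratio = 1.4023


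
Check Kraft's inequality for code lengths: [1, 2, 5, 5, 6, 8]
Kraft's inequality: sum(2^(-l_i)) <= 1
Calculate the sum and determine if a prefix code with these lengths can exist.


Sum = 2^(-1) + 2^(-2) + 2^(-5) + 2^(-5) + 2^(-6) + 2^(-8)
    = 0.5 + 0.25 + 0.03125 + 0.03125 + 0.015625 + 0.00390625
    = 213/256 = 0.83203125
Since 0.83203125 <= 1, Kraft's inequality IS satisfied.
A prefix code with these lengths CAN exist.

Kraft sum = 0.83203125. Satisfied.


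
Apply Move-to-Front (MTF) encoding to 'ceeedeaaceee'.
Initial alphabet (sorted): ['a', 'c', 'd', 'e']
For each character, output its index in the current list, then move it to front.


MTF encoding:
'c': index 1 in ['a', 'c', 'd', 'e'] -> ['c', 'a', 'd', 'e']
'e': index 3 in ['c', 'a', 'd', 'e'] -> ['e', 'c', 'a', 'd']
'e': index 0 in ['e', 'c', 'a', 'd'] -> ['e', 'c', 'a', 'd']
'e': index 0 in ['e', 'c', 'a', 'd'] -> ['e', 'c', 'a', 'd']
'd': index 3 in ['e', 'c', 'a', 'd'] -> ['d', 'e', 'c', 'a']
'e': index 1 in ['d', 'e', 'c', 'a'] -> ['e', 'd', 'c', 'a']
'a': index 3 in ['e', 'd', 'c', 'a'] -> ['a', 'e', 'd', 'c']
'a': index 0 in ['a', 'e', 'd', 'c'] -> ['a', 'e', 'd', 'c']
'c': index 3 in ['a', 'e', 'd', 'c'] -> ['c', 'a', 'e', 'd']
'e': index 2 in ['c', 'a', 'e', 'd'] -> ['e', 'c', 'a', 'd']
'e': index 0 in ['e', 'c', 'a', 'd'] -> ['e', 'c', 'a', 'd']
'e': index 0 in ['e', 'c', 'a', 'd'] -> ['e', 'c', 'a', 'd']


Output: [1, 3, 0, 0, 3, 1, 3, 0, 3, 2, 0, 0]


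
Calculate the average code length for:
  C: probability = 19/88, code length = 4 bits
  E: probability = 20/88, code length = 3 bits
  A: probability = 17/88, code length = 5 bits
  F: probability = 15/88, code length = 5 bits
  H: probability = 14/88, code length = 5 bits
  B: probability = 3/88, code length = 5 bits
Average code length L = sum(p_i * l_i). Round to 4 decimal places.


Weighted contributions p_i * l_i:
  C: (19/88) * 4 = 76/88
  E: (20/88) * 3 = 60/88
  A: (17/88) * 5 = 85/88
  F: (15/88) * 5 = 75/88
  H: (14/88) * 5 = 70/88
  B: (3/88) * 5 = 15/88
Sum = (76 + 60 + 85 + 75 + 70 + 15)/88 = 381/88

L = 381/88 = 4.3295 bits/symbol


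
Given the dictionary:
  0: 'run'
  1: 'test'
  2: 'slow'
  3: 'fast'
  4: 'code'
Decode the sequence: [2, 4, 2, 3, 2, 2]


Look up each index in the dictionary:
  2 -> 'slow'
  4 -> 'code'
  2 -> 'slow'
  3 -> 'fast'
  2 -> 'slow'
  2 -> 'slow'

Decoded: "slow code slow fast slow slow"


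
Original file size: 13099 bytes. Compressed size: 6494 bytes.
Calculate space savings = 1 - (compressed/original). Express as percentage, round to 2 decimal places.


ratio = compressed/original = 6494/13099 = 0.495763
savings = 1 - ratio = 1 - 0.495763 = 0.504237
as a percentage: 0.504237 * 100 = 50.42%

Space savings = 1 - 6494/13099 = 50.42%


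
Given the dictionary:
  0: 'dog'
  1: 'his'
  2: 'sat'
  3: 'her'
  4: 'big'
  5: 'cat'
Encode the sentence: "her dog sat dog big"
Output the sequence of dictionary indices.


Look up each word in the dictionary:
  'her' -> 3
  'dog' -> 0
  'sat' -> 2
  'dog' -> 0
  'big' -> 4

Encoded: [3, 0, 2, 0, 4]


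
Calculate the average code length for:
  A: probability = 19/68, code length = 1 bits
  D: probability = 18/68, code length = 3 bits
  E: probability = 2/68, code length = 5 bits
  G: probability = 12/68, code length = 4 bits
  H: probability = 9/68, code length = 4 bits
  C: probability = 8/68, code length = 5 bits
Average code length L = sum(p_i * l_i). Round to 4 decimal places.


Weighted contributions p_i * l_i:
  A: (19/68) * 1 = 19/68
  D: (18/68) * 3 = 54/68
  E: (2/68) * 5 = 10/68
  G: (12/68) * 4 = 48/68
  H: (9/68) * 4 = 36/68
  C: (8/68) * 5 = 40/68
Sum = (19 + 54 + 10 + 48 + 36 + 40)/68 = 207/68

L = 207/68 = 3.0441 bits/symbol


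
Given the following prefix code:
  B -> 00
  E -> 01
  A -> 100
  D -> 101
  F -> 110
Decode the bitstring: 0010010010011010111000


Decoding step by step:
Bits 00 -> B
Bits 100 -> A
Bits 100 -> A
Bits 100 -> A
Bits 110 -> F
Bits 101 -> D
Bits 110 -> F
Bits 00 -> B


Decoded message: BAAAFDFB


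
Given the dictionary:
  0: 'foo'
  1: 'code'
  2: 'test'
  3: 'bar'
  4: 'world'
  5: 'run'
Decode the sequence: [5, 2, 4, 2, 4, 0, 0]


Look up each index in the dictionary:
  5 -> 'run'
  2 -> 'test'
  4 -> 'world'
  2 -> 'test'
  4 -> 'world'
  0 -> 'foo'
  0 -> 'foo'

Decoded: "run test world test world foo foo"


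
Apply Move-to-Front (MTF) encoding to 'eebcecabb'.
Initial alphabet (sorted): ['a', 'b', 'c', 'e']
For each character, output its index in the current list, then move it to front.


MTF encoding:
'e': index 3 in ['a', 'b', 'c', 'e'] -> ['e', 'a', 'b', 'c']
'e': index 0 in ['e', 'a', 'b', 'c'] -> ['e', 'a', 'b', 'c']
'b': index 2 in ['e', 'a', 'b', 'c'] -> ['b', 'e', 'a', 'c']
'c': index 3 in ['b', 'e', 'a', 'c'] -> ['c', 'b', 'e', 'a']
'e': index 2 in ['c', 'b', 'e', 'a'] -> ['e', 'c', 'b', 'a']
'c': index 1 in ['e', 'c', 'b', 'a'] -> ['c', 'e', 'b', 'a']
'a': index 3 in ['c', 'e', 'b', 'a'] -> ['a', 'c', 'e', 'b']
'b': index 3 in ['a', 'c', 'e', 'b'] -> ['b', 'a', 'c', 'e']
'b': index 0 in ['b', 'a', 'c', 'e'] -> ['b', 'a', 'c', 'e']


Output: [3, 0, 2, 3, 2, 1, 3, 3, 0]


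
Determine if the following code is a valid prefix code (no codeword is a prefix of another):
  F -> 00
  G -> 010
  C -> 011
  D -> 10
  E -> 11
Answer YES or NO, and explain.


Checking each pair (does one codeword prefix another?):
  F='00' vs G='010': no prefix
  F='00' vs C='011': no prefix
  F='00' vs D='10': no prefix
  F='00' vs E='11': no prefix
  G='010' vs F='00': no prefix
  G='010' vs C='011': no prefix
  G='010' vs D='10': no prefix
  G='010' vs E='11': no prefix
  C='011' vs F='00': no prefix
  C='011' vs G='010': no prefix
  C='011' vs D='10': no prefix
  C='011' vs E='11': no prefix
  D='10' vs F='00': no prefix
  D='10' vs G='010': no prefix
  D='10' vs C='011': no prefix
  D='10' vs E='11': no prefix
  E='11' vs F='00': no prefix
  E='11' vs G='010': no prefix
  E='11' vs C='011': no prefix
  E='11' vs D='10': no prefix
No violation found over all pairs.

YES -- this is a valid prefix code. No codeword is a prefix of any other codeword.


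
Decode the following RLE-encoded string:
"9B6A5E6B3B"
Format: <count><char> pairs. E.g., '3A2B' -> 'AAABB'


Expanding each <count><char> pair:
  9B -> 'BBBBBBBBB'
  6A -> 'AAAAAA'
  5E -> 'EEEEE'
  6B -> 'BBBBBB'
  3B -> 'BBB'

Decoded = BBBBBBBBBAAAAAAEEEEEBBBBBBBBB


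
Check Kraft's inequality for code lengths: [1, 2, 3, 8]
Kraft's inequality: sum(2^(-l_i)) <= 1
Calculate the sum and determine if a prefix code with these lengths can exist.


Sum = 2^(-1) + 2^(-2) + 2^(-3) + 2^(-8)
    = 0.5 + 0.25 + 0.125 + 0.00390625
    = 225/256 = 0.87890625
Since 0.87890625 <= 1, Kraft's inequality IS satisfied.
A prefix code with these lengths CAN exist.

Kraft sum = 0.87890625. Satisfied.


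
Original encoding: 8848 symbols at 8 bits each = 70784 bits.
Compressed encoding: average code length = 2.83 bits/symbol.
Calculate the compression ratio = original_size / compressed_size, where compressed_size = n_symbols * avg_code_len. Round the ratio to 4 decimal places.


original_size = n_symbols * orig_bits = 8848 * 8 = 70784 bits
compressed_size = n_symbols * avg_code_len = 8848 * 2.83 = 25039.84 bits
ratio = original_size / compressed_size = 70784 / 25039.84 = 2.8269

Compression ratio = 2.8269


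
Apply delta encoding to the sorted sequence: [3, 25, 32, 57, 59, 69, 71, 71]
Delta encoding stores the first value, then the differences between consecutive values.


First value: 3
Deltas:
  25 - 3 = 22
  32 - 25 = 7
  57 - 32 = 25
  59 - 57 = 2
  69 - 59 = 10
  71 - 69 = 2
  71 - 71 = 0


Delta encoded: [3, 22, 7, 25, 2, 10, 2, 0]


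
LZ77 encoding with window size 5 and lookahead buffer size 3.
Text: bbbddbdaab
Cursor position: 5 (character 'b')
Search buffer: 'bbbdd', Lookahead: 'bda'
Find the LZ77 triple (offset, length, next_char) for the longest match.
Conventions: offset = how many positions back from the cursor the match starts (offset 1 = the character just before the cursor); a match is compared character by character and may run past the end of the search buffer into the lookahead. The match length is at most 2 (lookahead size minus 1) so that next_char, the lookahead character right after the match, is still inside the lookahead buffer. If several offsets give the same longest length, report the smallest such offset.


Try each offset into the search buffer:
  offset=1 (pos 4, char 'd'): match length 0
  offset=2 (pos 3, char 'd'): match length 0
  offset=3 (pos 2, char 'b'): match length 2
  offset=4 (pos 1, char 'b'): match length 1
  offset=5 (pos 0, char 'b'): match length 1
Longest match has length 2 at offset 3.
next_char = character at position 5 + 2 = 7 -> 'a'

Best match: offset=3, length=2 (matching 'bd' starting at position 2)
LZ77 triple: (3, 2, 'a')


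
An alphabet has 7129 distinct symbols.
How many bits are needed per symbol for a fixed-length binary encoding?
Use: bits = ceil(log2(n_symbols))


log2(7129) = 12.7995
Bracket: 2^12 = 4096 < 7129 <= 2^13 = 8192
So ceil(log2(7129)) = 13

bits = ceil(log2(7129)) = ceil(12.7995) = 13 bits


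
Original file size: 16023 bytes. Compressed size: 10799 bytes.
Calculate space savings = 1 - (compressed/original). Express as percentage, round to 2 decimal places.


ratio = compressed/original = 10799/16023 = 0.673969
savings = 1 - ratio = 1 - 0.673969 = 0.326031
as a percentage: 0.326031 * 100 = 32.6%

Space savings = 1 - 10799/16023 = 32.6%


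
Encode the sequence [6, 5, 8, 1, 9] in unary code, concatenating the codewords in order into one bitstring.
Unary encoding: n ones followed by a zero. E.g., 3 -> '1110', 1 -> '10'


Encode each number as n ones followed by a terminating 0:
  6 -> 1111110 (7 bits)
  5 -> 111110 (6 bits)
  8 -> 111111110 (9 bits)
  1 -> 10 (2 bits)
  9 -> 1111111110 (10 bits)
Total length = 7 + 6 + 9 + 2 + 10 = 34 bits.

Unary([6, 5, 8, 1, 9]) = 1111110111110111111110101111111110 (34 bits)


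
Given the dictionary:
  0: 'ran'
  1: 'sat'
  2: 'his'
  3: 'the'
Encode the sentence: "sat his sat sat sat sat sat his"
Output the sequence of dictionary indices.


Look up each word in the dictionary:
  'sat' -> 1
  'his' -> 2
  'sat' -> 1
  'sat' -> 1
  'sat' -> 1
  'sat' -> 1
  'sat' -> 1
  'his' -> 2

Encoded: [1, 2, 1, 1, 1, 1, 1, 2]


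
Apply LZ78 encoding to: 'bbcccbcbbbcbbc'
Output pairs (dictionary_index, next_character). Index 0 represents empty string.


LZ78 encoding steps:
Dictionary: {0: ''}
Step 1: w='' (idx 0), next='b' -> output (0, 'b'), add 'b' as idx 1
Step 2: w='b' (idx 1), next='c' -> output (1, 'c'), add 'bc' as idx 2
Step 3: w='' (idx 0), next='c' -> output (0, 'c'), add 'c' as idx 3
Step 4: w='c' (idx 3), next='b' -> output (3, 'b'), add 'cb' as idx 4
Step 5: w='cb' (idx 4), next='b' -> output (4, 'b'), add 'cbb' as idx 5
Step 6: w='bc' (idx 2), next='b' -> output (2, 'b'), add 'bcb' as idx 6
Step 7: w='bc' (idx 2), end of input -> output (2, '')


Encoded: [(0, 'b'), (1, 'c'), (0, 'c'), (3, 'b'), (4, 'b'), (2, 'b'), (2, '')]


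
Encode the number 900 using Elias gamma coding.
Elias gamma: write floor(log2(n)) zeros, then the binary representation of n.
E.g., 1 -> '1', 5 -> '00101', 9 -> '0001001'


num_bits = floor(log2(900)) + 1 = 10
leading_zeros = num_bits - 1 = 9
binary(900) = 1110000100

Elias gamma(900) = '000000000' + '1110000100' = 0000000001110000100 (19 bits)


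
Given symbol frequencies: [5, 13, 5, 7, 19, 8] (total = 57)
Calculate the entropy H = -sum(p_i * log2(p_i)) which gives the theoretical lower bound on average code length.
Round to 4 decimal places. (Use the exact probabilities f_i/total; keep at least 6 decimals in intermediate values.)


Per-symbol terms -p_i * log2(p_i) with p_i = f_i/57:
  p = 5/57 = 0.087719: log2(p) = -3.510962, -p*log2(p) = 0.307979
  p = 13/57 = 0.228070: log2(p) = -2.132450, -p*log2(p) = 0.486348
  p = 5/57 = 0.087719: log2(p) = -3.510962, -p*log2(p) = 0.307979
  p = 7/57 = 0.122807: log2(p) = -3.025535, -p*log2(p) = 0.371557
  p = 19/57 = 0.333333: log2(p) = -1.584963, -p*log2(p) = 0.528321
  p = 8/57 = 0.140351: log2(p) = -2.832890, -p*log2(p) = 0.397599
H = 0.307979 + 0.486348 + 0.307979 + 0.371557 + 0.528321 + 0.397599 = 2.399783

H = 2.3998 bits/symbol


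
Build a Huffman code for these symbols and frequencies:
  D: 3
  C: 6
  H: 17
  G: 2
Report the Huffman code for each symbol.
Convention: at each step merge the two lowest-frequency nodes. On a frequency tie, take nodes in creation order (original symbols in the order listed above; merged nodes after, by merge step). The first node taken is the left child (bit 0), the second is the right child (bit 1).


Huffman tree construction:
Step 1: Merge G(2) + D(3) = 5
Step 2: Merge (G+D)(5) + C(6) = 11
Step 3: Merge ((G+D)+C)(11) + H(17) = 28
Read each symbol's code off the tree from the root (left child = 0, right child = 1).

Codes:
  D: 001 (length 3)
  C: 01 (length 2)
  H: 1 (length 1)
  G: 000 (length 3)
Average code length: 44/28 = 1.5714 bits/symbol


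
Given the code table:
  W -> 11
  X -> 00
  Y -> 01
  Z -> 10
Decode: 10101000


Decoding:
10 -> Z
10 -> Z
10 -> Z
00 -> X


Result: ZZZX


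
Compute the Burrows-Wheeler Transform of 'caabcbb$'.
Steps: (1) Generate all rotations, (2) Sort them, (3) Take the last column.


Rotations (sorted):
  0: $caabcbb -> last char: b
  1: aabcbb$c -> last char: c
  2: abcbb$ca -> last char: a
  3: b$caabcb -> last char: b
  4: bb$caabc -> last char: c
  5: bcbb$caa -> last char: a
  6: caabcbb$ -> last char: $
  7: cbb$caab -> last char: b


BWT = bcabca$b


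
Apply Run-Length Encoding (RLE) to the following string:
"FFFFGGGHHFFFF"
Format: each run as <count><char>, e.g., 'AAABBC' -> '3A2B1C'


Scanning runs left to right:
  i=0: run of 'F' x 4 -> '4F'
  i=4: run of 'G' x 3 -> '3G'
  i=7: run of 'H' x 2 -> '2H'
  i=9: run of 'F' x 4 -> '4F'

RLE = 4F3G2H4F


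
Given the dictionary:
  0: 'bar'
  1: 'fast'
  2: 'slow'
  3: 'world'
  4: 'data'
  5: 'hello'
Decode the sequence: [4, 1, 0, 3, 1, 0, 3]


Look up each index in the dictionary:
  4 -> 'data'
  1 -> 'fast'
  0 -> 'bar'
  3 -> 'world'
  1 -> 'fast'
  0 -> 'bar'
  3 -> 'world'

Decoded: "data fast bar world fast bar world"


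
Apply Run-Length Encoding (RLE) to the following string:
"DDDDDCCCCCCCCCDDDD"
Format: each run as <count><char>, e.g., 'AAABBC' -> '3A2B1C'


Scanning runs left to right:
  i=0: run of 'D' x 5 -> '5D'
  i=5: run of 'C' x 9 -> '9C'
  i=14: run of 'D' x 4 -> '4D'

RLE = 5D9C4D


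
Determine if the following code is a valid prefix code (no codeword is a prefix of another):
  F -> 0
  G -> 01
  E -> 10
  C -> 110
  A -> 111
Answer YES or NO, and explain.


Checking each pair (does one codeword prefix another?):
  F='0' vs G='01': prefix -- VIOLATION

NO -- this is NOT a valid prefix code. F (0) is a prefix of G (01).


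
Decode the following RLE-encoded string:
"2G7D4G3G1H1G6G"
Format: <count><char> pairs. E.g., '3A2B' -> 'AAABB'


Expanding each <count><char> pair:
  2G -> 'GG'
  7D -> 'DDDDDDD'
  4G -> 'GGGG'
  3G -> 'GGG'
  1H -> 'H'
  1G -> 'G'
  6G -> 'GGGGGG'

Decoded = GGDDDDDDDGGGGGGGHGGGGGGG


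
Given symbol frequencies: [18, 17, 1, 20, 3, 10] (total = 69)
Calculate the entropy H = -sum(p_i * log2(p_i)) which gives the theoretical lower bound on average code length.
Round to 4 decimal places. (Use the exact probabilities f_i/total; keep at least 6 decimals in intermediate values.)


Per-symbol terms -p_i * log2(p_i) with p_i = f_i/69:
  p = 18/69 = 0.260870: log2(p) = -1.938599, -p*log2(p) = 0.505722
  p = 17/69 = 0.246377: log2(p) = -2.021062, -p*log2(p) = 0.497943
  p = 1/69 = 0.014493: log2(p) = -6.108524, -p*log2(p) = 0.088529
  p = 20/69 = 0.289855: log2(p) = -1.786596, -p*log2(p) = 0.517854
  p = 3/69 = 0.043478: log2(p) = -4.523562, -p*log2(p) = 0.196677
  p = 10/69 = 0.144928: log2(p) = -2.786596, -p*log2(p) = 0.403855
H = 0.505722 + 0.497943 + 0.088529 + 0.517854 + 0.196677 + 0.403855 = 2.210580

H = 2.2106 bits/symbol


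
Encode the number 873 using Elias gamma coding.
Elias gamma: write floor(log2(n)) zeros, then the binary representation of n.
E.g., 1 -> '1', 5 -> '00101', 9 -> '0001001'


num_bits = floor(log2(873)) + 1 = 10
leading_zeros = num_bits - 1 = 9
binary(873) = 1101101001

Elias gamma(873) = '000000000' + '1101101001' = 0000000001101101001 (19 bits)


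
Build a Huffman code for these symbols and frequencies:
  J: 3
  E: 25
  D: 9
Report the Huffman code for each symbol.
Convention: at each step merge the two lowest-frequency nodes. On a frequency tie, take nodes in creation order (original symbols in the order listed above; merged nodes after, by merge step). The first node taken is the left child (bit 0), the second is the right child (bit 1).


Huffman tree construction:
Step 1: Merge J(3) + D(9) = 12
Step 2: Merge (J+D)(12) + E(25) = 37
Read each symbol's code off the tree from the root (left child = 0, right child = 1).

Codes:
  J: 00 (length 2)
  E: 1 (length 1)
  D: 01 (length 2)
Average code length: 49/37 = 1.3243 bits/symbol


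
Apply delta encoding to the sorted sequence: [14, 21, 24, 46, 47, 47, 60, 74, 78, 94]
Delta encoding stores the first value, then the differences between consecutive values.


First value: 14
Deltas:
  21 - 14 = 7
  24 - 21 = 3
  46 - 24 = 22
  47 - 46 = 1
  47 - 47 = 0
  60 - 47 = 13
  74 - 60 = 14
  78 - 74 = 4
  94 - 78 = 16


Delta encoded: [14, 7, 3, 22, 1, 0, 13, 14, 4, 16]


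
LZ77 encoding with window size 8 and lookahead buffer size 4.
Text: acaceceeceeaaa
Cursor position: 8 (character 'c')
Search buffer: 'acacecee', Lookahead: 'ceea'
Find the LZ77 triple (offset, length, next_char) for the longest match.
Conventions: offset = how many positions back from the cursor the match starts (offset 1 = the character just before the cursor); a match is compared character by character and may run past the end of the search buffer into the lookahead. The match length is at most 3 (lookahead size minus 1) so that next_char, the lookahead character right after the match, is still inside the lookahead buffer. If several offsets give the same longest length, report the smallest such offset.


Try each offset into the search buffer:
  offset=1 (pos 7, char 'e'): match length 0
  offset=2 (pos 6, char 'e'): match length 0
  offset=3 (pos 5, char 'c'): match length 3
  offset=4 (pos 4, char 'e'): match length 0
  offset=5 (pos 3, char 'c'): match length 2
  offset=6 (pos 2, char 'a'): match length 0
  offset=7 (pos 1, char 'c'): match length 1
  offset=8 (pos 0, char 'a'): match length 0
Longest match has length 3 at offset 3.
next_char = character at position 8 + 3 = 11 -> 'a'

Best match: offset=3, length=3 (matching 'cee' starting at position 5)
LZ77 triple: (3, 3, 'a')


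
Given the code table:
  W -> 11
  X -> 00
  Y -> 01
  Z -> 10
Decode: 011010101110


Decoding:
01 -> Y
10 -> Z
10 -> Z
10 -> Z
11 -> W
10 -> Z


Result: YZZZWZ


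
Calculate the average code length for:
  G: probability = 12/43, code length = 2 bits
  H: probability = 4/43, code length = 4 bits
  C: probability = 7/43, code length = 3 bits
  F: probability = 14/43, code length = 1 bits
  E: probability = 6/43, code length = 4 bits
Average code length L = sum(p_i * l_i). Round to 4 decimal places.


Weighted contributions p_i * l_i:
  G: (12/43) * 2 = 24/43
  H: (4/43) * 4 = 16/43
  C: (7/43) * 3 = 21/43
  F: (14/43) * 1 = 14/43
  E: (6/43) * 4 = 24/43
Sum = (24 + 16 + 21 + 14 + 24)/43 = 99/43

L = 99/43 = 2.3023 bits/symbol


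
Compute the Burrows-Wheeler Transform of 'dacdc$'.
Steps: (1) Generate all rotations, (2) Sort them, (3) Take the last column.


Rotations (sorted):
  0: $dacdc -> last char: c
  1: acdc$d -> last char: d
  2: c$dacd -> last char: d
  3: cdc$da -> last char: a
  4: dacdc$ -> last char: $
  5: dc$dac -> last char: c


BWT = cdda$c


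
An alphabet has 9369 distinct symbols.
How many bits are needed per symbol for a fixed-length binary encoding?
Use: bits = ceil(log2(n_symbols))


log2(9369) = 13.1937
Bracket: 2^13 = 8192 < 9369 <= 2^14 = 16384
So ceil(log2(9369)) = 14

bits = ceil(log2(9369)) = ceil(13.1937) = 14 bits


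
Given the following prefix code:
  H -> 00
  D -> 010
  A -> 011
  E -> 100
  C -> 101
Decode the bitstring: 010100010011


Decoding step by step:
Bits 010 -> D
Bits 100 -> E
Bits 010 -> D
Bits 011 -> A


Decoded message: DEDA


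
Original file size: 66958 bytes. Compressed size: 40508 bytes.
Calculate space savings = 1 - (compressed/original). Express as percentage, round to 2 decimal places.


ratio = compressed/original = 40508/66958 = 0.604976
savings = 1 - ratio = 1 - 0.604976 = 0.395024
as a percentage: 0.395024 * 100 = 39.5%

Space savings = 1 - 40508/66958 = 39.5%


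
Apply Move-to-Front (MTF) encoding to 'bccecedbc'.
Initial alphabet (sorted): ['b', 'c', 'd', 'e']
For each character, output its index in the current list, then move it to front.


MTF encoding:
'b': index 0 in ['b', 'c', 'd', 'e'] -> ['b', 'c', 'd', 'e']
'c': index 1 in ['b', 'c', 'd', 'e'] -> ['c', 'b', 'd', 'e']
'c': index 0 in ['c', 'b', 'd', 'e'] -> ['c', 'b', 'd', 'e']
'e': index 3 in ['c', 'b', 'd', 'e'] -> ['e', 'c', 'b', 'd']
'c': index 1 in ['e', 'c', 'b', 'd'] -> ['c', 'e', 'b', 'd']
'e': index 1 in ['c', 'e', 'b', 'd'] -> ['e', 'c', 'b', 'd']
'd': index 3 in ['e', 'c', 'b', 'd'] -> ['d', 'e', 'c', 'b']
'b': index 3 in ['d', 'e', 'c', 'b'] -> ['b', 'd', 'e', 'c']
'c': index 3 in ['b', 'd', 'e', 'c'] -> ['c', 'b', 'd', 'e']


Output: [0, 1, 0, 3, 1, 1, 3, 3, 3]


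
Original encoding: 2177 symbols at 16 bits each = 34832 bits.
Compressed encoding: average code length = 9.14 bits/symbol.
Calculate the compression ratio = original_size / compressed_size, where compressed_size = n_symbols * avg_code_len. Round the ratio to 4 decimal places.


original_size = n_symbols * orig_bits = 2177 * 16 = 34832 bits
compressed_size = n_symbols * avg_code_len = 2177 * 9.14 = 19897.78 bits
ratio = original_size / compressed_size = 34832 / 19897.78 = 1.7505

Compression ratio = 1.7505


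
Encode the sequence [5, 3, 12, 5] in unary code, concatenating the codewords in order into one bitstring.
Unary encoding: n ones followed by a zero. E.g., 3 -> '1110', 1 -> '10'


Encode each number as n ones followed by a terminating 0:
  5 -> 111110 (6 bits)
  3 -> 1110 (4 bits)
  12 -> 1111111111110 (13 bits)
  5 -> 111110 (6 bits)
Total length = 6 + 4 + 13 + 6 = 29 bits.

Unary([5, 3, 12, 5]) = 11111011101111111111110111110 (29 bits)


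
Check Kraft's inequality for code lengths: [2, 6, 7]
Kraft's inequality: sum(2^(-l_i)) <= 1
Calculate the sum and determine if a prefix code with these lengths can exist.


Sum = 2^(-2) + 2^(-6) + 2^(-7)
    = 0.25 + 0.015625 + 0.0078125
    = 35/128 = 0.2734375
Since 0.2734375 <= 1, Kraft's inequality IS satisfied.
A prefix code with these lengths CAN exist.

Kraft sum = 0.2734375. Satisfied.


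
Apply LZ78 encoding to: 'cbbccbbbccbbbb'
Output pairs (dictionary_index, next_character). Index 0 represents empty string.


LZ78 encoding steps:
Dictionary: {0: ''}
Step 1: w='' (idx 0), next='c' -> output (0, 'c'), add 'c' as idx 1
Step 2: w='' (idx 0), next='b' -> output (0, 'b'), add 'b' as idx 2
Step 3: w='b' (idx 2), next='c' -> output (2, 'c'), add 'bc' as idx 3
Step 4: w='c' (idx 1), next='b' -> output (1, 'b'), add 'cb' as idx 4
Step 5: w='b' (idx 2), next='b' -> output (2, 'b'), add 'bb' as idx 5
Step 6: w='c' (idx 1), next='c' -> output (1, 'c'), add 'cc' as idx 6
Step 7: w='bb' (idx 5), next='b' -> output (5, 'b'), add 'bbb' as idx 7
Step 8: w='b' (idx 2), end of input -> output (2, '')


Encoded: [(0, 'c'), (0, 'b'), (2, 'c'), (1, 'b'), (2, 'b'), (1, 'c'), (5, 'b'), (2, '')]


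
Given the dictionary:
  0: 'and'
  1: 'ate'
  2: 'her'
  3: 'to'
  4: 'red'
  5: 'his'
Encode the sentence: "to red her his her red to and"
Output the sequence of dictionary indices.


Look up each word in the dictionary:
  'to' -> 3
  'red' -> 4
  'her' -> 2
  'his' -> 5
  'her' -> 2
  'red' -> 4
  'to' -> 3
  'and' -> 0

Encoded: [3, 4, 2, 5, 2, 4, 3, 0]


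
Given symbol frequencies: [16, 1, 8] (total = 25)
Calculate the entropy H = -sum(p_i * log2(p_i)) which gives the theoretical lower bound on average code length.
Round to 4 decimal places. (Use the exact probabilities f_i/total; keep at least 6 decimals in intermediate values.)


Per-symbol terms -p_i * log2(p_i) with p_i = f_i/25:
  p = 16/25 = 0.640000: log2(p) = -0.643856, -p*log2(p) = 0.412068
  p = 1/25 = 0.040000: log2(p) = -4.643856, -p*log2(p) = 0.185754
  p = 8/25 = 0.320000: log2(p) = -1.643856, -p*log2(p) = 0.526034
H = 0.412068 + 0.185754 + 0.526034 = 1.123856

H = 1.1239 bits/symbol


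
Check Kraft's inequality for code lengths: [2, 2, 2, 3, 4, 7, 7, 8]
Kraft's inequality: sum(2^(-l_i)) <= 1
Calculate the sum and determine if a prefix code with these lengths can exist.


Sum = 2^(-2) + 2^(-2) + 2^(-2) + 2^(-3) + 2^(-4) + 2^(-7) + 2^(-7) + 2^(-8)
    = 0.25 + 0.25 + 0.25 + 0.125 + 0.0625 + 0.0078125 + 0.0078125 + 0.00390625
    = 245/256 = 0.95703125
Since 0.95703125 <= 1, Kraft's inequality IS satisfied.
A prefix code with these lengths CAN exist.

Kraft sum = 0.95703125. Satisfied.


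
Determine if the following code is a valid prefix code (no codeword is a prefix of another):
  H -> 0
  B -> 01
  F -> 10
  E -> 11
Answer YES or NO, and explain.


Checking each pair (does one codeword prefix another?):
  H='0' vs B='01': prefix -- VIOLATION

NO -- this is NOT a valid prefix code. H (0) is a prefix of B (01).


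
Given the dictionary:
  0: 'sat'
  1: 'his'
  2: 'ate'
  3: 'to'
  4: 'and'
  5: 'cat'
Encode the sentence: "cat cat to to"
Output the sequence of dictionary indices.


Look up each word in the dictionary:
  'cat' -> 5
  'cat' -> 5
  'to' -> 3
  'to' -> 3

Encoded: [5, 5, 3, 3]


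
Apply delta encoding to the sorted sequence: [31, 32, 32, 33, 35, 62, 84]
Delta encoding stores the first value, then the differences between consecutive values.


First value: 31
Deltas:
  32 - 31 = 1
  32 - 32 = 0
  33 - 32 = 1
  35 - 33 = 2
  62 - 35 = 27
  84 - 62 = 22


Delta encoded: [31, 1, 0, 1, 2, 27, 22]


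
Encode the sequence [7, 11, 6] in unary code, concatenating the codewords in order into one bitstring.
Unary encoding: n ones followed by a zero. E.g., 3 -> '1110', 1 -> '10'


Encode each number as n ones followed by a terminating 0:
  7 -> 11111110 (8 bits)
  11 -> 111111111110 (12 bits)
  6 -> 1111110 (7 bits)
Total length = 8 + 12 + 7 = 27 bits.

Unary([7, 11, 6]) = 111111101111111111101111110 (27 bits)


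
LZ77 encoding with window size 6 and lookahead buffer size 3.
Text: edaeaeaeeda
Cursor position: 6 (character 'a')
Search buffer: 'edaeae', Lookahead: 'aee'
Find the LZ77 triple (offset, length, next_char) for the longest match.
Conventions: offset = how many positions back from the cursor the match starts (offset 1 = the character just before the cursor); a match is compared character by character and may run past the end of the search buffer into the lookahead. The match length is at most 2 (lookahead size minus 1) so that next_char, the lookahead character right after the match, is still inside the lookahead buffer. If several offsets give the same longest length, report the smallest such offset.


Try each offset into the search buffer:
  offset=1 (pos 5, char 'e'): match length 0
  offset=2 (pos 4, char 'a'): match length 2
  offset=3 (pos 3, char 'e'): match length 0
  offset=4 (pos 2, char 'a'): match length 2
  offset=5 (pos 1, char 'd'): match length 0
  offset=6 (pos 0, char 'e'): match length 0
Longest match has length 2, found at offsets 2, 4; take the smallest, offset 2.
next_char = character at position 6 + 2 = 8 -> 'e'

Best match: offset=2, length=2 (matching 'ae' starting at position 4)
LZ77 triple: (2, 2, 'e')


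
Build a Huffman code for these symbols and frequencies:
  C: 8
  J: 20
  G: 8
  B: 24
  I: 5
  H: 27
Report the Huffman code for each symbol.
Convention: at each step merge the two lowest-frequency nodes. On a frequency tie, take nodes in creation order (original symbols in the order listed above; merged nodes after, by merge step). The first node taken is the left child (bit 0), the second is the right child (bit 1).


Huffman tree construction:
Step 1: Merge I(5) + C(8) = 13
Step 2: Merge G(8) + (I+C)(13) = 21
Step 3: Merge J(20) + (G+(I+C))(21) = 41
Step 4: Merge B(24) + H(27) = 51
Step 5: Merge (J+(G+(I+C)))(41) + (B+H)(51) = 92
Read each symbol's code off the tree from the root (left child = 0, right child = 1).

Codes:
  C: 0111 (length 4)
  J: 00 (length 2)
  G: 010 (length 3)
  B: 10 (length 2)
  I: 0110 (length 4)
  H: 11 (length 2)
Average code length: 218/92 = 2.3696 bits/symbol


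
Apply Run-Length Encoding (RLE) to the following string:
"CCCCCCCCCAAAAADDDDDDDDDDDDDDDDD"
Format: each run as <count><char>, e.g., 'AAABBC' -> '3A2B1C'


Scanning runs left to right:
  i=0: run of 'C' x 9 -> '9C'
  i=9: run of 'A' x 5 -> '5A'
  i=14: run of 'D' x 17 -> '17D'

RLE = 9C5A17D


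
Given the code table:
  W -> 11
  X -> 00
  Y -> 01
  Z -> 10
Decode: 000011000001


Decoding:
00 -> X
00 -> X
11 -> W
00 -> X
00 -> X
01 -> Y


Result: XXWXXY


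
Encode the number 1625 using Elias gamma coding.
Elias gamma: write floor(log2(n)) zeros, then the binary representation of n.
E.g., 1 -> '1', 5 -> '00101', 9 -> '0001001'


num_bits = floor(log2(1625)) + 1 = 11
leading_zeros = num_bits - 1 = 10
binary(1625) = 11001011001

Elias gamma(1625) = '0000000000' + '11001011001' = 000000000011001011001 (21 bits)


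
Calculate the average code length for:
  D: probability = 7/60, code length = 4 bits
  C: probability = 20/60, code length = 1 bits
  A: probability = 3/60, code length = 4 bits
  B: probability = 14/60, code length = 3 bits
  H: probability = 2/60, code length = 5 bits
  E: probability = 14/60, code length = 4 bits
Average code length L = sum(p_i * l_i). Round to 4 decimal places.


Weighted contributions p_i * l_i:
  D: (7/60) * 4 = 28/60
  C: (20/60) * 1 = 20/60
  A: (3/60) * 4 = 12/60
  B: (14/60) * 3 = 42/60
  H: (2/60) * 5 = 10/60
  E: (14/60) * 4 = 56/60
Sum = (28 + 20 + 12 + 42 + 10 + 56)/60 = 168/60

L = 168/60 = 2.8000 bits/symbol


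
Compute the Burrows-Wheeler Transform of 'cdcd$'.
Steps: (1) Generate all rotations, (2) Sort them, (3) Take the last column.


Rotations (sorted):
  0: $cdcd -> last char: d
  1: cd$cd -> last char: d
  2: cdcd$ -> last char: $
  3: d$cdc -> last char: c
  4: dcd$c -> last char: c


BWT = dd$cc


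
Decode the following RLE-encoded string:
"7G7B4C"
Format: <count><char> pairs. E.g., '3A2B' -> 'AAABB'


Expanding each <count><char> pair:
  7G -> 'GGGGGGG'
  7B -> 'BBBBBBB'
  4C -> 'CCCC'

Decoded = GGGGGGGBBBBBBBCCCC


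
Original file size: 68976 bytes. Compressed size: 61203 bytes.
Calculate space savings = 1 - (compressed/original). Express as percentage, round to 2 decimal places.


ratio = compressed/original = 61203/68976 = 0.887309
savings = 1 - ratio = 1 - 0.887309 = 0.112691
as a percentage: 0.112691 * 100 = 11.27%

Space savings = 1 - 61203/68976 = 11.27%


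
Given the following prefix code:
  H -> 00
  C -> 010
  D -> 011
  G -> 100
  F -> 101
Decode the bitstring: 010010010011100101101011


Decoding step by step:
Bits 010 -> C
Bits 010 -> C
Bits 010 -> C
Bits 011 -> D
Bits 100 -> G
Bits 101 -> F
Bits 101 -> F
Bits 011 -> D


Decoded message: CCCDGFFD


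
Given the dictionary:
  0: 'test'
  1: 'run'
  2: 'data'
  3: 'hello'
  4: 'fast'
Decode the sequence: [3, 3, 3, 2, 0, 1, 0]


Look up each index in the dictionary:
  3 -> 'hello'
  3 -> 'hello'
  3 -> 'hello'
  2 -> 'data'
  0 -> 'test'
  1 -> 'run'
  0 -> 'test'

Decoded: "hello hello hello data test run test"


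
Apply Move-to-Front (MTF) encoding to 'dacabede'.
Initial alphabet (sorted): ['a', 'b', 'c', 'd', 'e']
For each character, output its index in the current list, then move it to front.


MTF encoding:
'd': index 3 in ['a', 'b', 'c', 'd', 'e'] -> ['d', 'a', 'b', 'c', 'e']
'a': index 1 in ['d', 'a', 'b', 'c', 'e'] -> ['a', 'd', 'b', 'c', 'e']
'c': index 3 in ['a', 'd', 'b', 'c', 'e'] -> ['c', 'a', 'd', 'b', 'e']
'a': index 1 in ['c', 'a', 'd', 'b', 'e'] -> ['a', 'c', 'd', 'b', 'e']
'b': index 3 in ['a', 'c', 'd', 'b', 'e'] -> ['b', 'a', 'c', 'd', 'e']
'e': index 4 in ['b', 'a', 'c', 'd', 'e'] -> ['e', 'b', 'a', 'c', 'd']
'd': index 4 in ['e', 'b', 'a', 'c', 'd'] -> ['d', 'e', 'b', 'a', 'c']
'e': index 1 in ['d', 'e', 'b', 'a', 'c'] -> ['e', 'd', 'b', 'a', 'c']


Output: [3, 1, 3, 1, 3, 4, 4, 1]


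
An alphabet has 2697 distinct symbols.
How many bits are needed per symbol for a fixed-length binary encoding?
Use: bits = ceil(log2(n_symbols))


log2(2697) = 11.3971
Bracket: 2^11 = 2048 < 2697 <= 2^12 = 4096
So ceil(log2(2697)) = 12

bits = ceil(log2(2697)) = ceil(11.3971) = 12 bits


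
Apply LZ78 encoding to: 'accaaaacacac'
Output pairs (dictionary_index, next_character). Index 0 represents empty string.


LZ78 encoding steps:
Dictionary: {0: ''}
Step 1: w='' (idx 0), next='a' -> output (0, 'a'), add 'a' as idx 1
Step 2: w='' (idx 0), next='c' -> output (0, 'c'), add 'c' as idx 2
Step 3: w='c' (idx 2), next='a' -> output (2, 'a'), add 'ca' as idx 3
Step 4: w='a' (idx 1), next='a' -> output (1, 'a'), add 'aa' as idx 4
Step 5: w='a' (idx 1), next='c' -> output (1, 'c'), add 'ac' as idx 5
Step 6: w='ac' (idx 5), next='a' -> output (5, 'a'), add 'aca' as idx 6
Step 7: w='c' (idx 2), end of input -> output (2, '')


Encoded: [(0, 'a'), (0, 'c'), (2, 'a'), (1, 'a'), (1, 'c'), (5, 'a'), (2, '')]


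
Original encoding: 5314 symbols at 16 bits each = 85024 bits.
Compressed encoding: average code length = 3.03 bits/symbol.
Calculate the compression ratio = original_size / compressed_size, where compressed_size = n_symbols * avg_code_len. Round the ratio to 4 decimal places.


original_size = n_symbols * orig_bits = 5314 * 16 = 85024 bits
compressed_size = n_symbols * avg_code_len = 5314 * 3.03 = 16101.42 bits
ratio = original_size / compressed_size = 85024 / 16101.42 = 5.2805

Compression ratio = 5.2805


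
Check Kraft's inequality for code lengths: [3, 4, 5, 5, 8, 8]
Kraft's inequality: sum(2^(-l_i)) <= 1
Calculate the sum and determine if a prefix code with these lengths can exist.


Sum = 2^(-3) + 2^(-4) + 2^(-5) + 2^(-5) + 2^(-8) + 2^(-8)
    = 0.125 + 0.0625 + 0.03125 + 0.03125 + 0.00390625 + 0.00390625
    = 66/256 = 0.2578125
Since 0.2578125 <= 1, Kraft's inequality IS satisfied.
A prefix code with these lengths CAN exist.

Kraft sum = 0.2578125. Satisfied.


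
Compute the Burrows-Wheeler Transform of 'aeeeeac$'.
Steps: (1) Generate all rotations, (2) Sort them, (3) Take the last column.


Rotations (sorted):
  0: $aeeeeac -> last char: c
  1: ac$aeeee -> last char: e
  2: aeeeeac$ -> last char: $
  3: c$aeeeea -> last char: a
  4: eac$aeee -> last char: e
  5: eeac$aee -> last char: e
  6: eeeac$ae -> last char: e
  7: eeeeac$a -> last char: a


BWT = ce$aeeea


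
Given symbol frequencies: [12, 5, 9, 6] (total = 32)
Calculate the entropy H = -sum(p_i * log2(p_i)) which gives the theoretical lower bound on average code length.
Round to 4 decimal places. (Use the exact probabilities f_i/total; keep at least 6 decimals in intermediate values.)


Per-symbol terms -p_i * log2(p_i) with p_i = f_i/32:
  p = 12/32 = 0.375000: log2(p) = -1.415037, -p*log2(p) = 0.530639
  p = 5/32 = 0.156250: log2(p) = -2.678072, -p*log2(p) = 0.418449
  p = 9/32 = 0.281250: log2(p) = -1.830075, -p*log2(p) = 0.514709
  p = 6/32 = 0.187500: log2(p) = -2.415037, -p*log2(p) = 0.452820
H = 0.530639 + 0.418449 + 0.514709 + 0.452820 = 1.916617

H = 1.9166 bits/symbol


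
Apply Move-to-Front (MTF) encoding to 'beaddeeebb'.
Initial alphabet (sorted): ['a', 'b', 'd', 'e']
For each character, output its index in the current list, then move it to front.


MTF encoding:
'b': index 1 in ['a', 'b', 'd', 'e'] -> ['b', 'a', 'd', 'e']
'e': index 3 in ['b', 'a', 'd', 'e'] -> ['e', 'b', 'a', 'd']
'a': index 2 in ['e', 'b', 'a', 'd'] -> ['a', 'e', 'b', 'd']
'd': index 3 in ['a', 'e', 'b', 'd'] -> ['d', 'a', 'e', 'b']
'd': index 0 in ['d', 'a', 'e', 'b'] -> ['d', 'a', 'e', 'b']
'e': index 2 in ['d', 'a', 'e', 'b'] -> ['e', 'd', 'a', 'b']
'e': index 0 in ['e', 'd', 'a', 'b'] -> ['e', 'd', 'a', 'b']
'e': index 0 in ['e', 'd', 'a', 'b'] -> ['e', 'd', 'a', 'b']
'b': index 3 in ['e', 'd', 'a', 'b'] -> ['b', 'e', 'd', 'a']
'b': index 0 in ['b', 'e', 'd', 'a'] -> ['b', 'e', 'd', 'a']


Output: [1, 3, 2, 3, 0, 2, 0, 0, 3, 0]


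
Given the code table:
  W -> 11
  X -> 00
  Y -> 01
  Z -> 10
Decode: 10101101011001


Decoding:
10 -> Z
10 -> Z
11 -> W
01 -> Y
01 -> Y
10 -> Z
01 -> Y


Result: ZZWYYZY


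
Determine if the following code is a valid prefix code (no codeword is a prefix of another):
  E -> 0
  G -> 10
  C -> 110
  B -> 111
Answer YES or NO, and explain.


Checking each pair (does one codeword prefix another?):
  E='0' vs G='10': no prefix
  E='0' vs C='110': no prefix
  E='0' vs B='111': no prefix
  G='10' vs E='0': no prefix
  G='10' vs C='110': no prefix
  G='10' vs B='111': no prefix
  C='110' vs E='0': no prefix
  C='110' vs G='10': no prefix
  C='110' vs B='111': no prefix
  B='111' vs E='0': no prefix
  B='111' vs G='10': no prefix
  B='111' vs C='110': no prefix
No violation found over all pairs.

YES -- this is a valid prefix code. No codeword is a prefix of any other codeword.
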